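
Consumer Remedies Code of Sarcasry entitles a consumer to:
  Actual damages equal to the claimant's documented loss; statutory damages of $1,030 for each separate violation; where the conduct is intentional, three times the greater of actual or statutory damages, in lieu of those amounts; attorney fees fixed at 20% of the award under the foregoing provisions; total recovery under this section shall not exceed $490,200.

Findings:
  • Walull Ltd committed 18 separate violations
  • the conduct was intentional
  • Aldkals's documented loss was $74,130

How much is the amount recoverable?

$266,868

Statutory damages: 18 × $1,030 = $18,540
Greater of actual damages ($74,130) or statutory damages ($18,540): $74,130
Trebled: 3 × $74,130 = $222,390
Attorney fees: 20% of $222,390 = $44,478
Total before cap: $222,390 + $44,478 = $266,868
Cap at $490,200: $266,868 is within the cap, no reduction.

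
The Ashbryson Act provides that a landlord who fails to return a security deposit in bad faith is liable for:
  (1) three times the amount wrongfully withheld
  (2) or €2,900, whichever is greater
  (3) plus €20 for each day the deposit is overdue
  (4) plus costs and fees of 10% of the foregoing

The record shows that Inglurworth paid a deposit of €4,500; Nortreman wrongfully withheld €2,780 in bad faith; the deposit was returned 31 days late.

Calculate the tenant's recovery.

Trebled: 3 × €2,780 = €8,340
Minimum €2,900: €8,340 meets the minimum, no increase.
Late-return penalty: 31 × €20 = €620
Damages plus late penalty: €8,340 + €620 = €8,960
Costs and fees: 10% of €8,960 = €896
Total recovery: €8,960 + €896 = €9,856

€9,856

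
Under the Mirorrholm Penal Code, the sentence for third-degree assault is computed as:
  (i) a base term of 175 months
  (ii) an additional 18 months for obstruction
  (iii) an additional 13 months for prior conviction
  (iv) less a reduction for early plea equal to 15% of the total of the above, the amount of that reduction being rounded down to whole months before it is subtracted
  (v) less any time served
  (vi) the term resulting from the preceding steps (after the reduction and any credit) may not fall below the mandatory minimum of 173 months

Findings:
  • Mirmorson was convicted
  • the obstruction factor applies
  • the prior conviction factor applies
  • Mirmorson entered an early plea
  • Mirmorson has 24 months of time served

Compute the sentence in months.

Obstruction enhancement: +18 months
Prior conviction enhancement: +13 months
Adjusted term: 175 months + 18 months + 13 months = 206 months
Early plea reduction: 15% of 206 months = 30 months (rounded down)
After reduction: 206 − 30 = 176 months
Less time served: 176 months − 24 months = 152 months
Minimum 173 months: 152 months is below the minimum → 173 months

173 months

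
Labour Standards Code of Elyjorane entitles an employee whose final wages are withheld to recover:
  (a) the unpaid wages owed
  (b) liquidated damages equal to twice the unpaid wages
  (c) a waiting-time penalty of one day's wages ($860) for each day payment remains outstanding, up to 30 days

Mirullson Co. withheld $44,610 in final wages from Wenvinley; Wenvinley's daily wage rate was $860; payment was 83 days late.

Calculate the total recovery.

$159,630

Doubled: 2 × $44,610 = $89,220
Penalty days: min(83, 30) = 30
Waiting-time penalty: 30 × $860 = $25,800
Total award: $44,610 + $89,220 + $25,800 = $159,630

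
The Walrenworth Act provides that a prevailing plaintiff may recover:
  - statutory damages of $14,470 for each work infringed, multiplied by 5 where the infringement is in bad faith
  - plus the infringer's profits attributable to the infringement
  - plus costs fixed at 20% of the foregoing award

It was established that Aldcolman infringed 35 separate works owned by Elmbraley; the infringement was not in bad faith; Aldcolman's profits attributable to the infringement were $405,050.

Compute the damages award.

$1,093,800

Statutory damages: 35 × $14,470 = $506,450
Infringement not in bad faith: no ×5 enhancement.
Combined award: $506,450 + $405,050 = $911,500
Costs: 20% of $911,500 = $182,300
Award plus costs: $911,500 + $182,300 = $1,093,800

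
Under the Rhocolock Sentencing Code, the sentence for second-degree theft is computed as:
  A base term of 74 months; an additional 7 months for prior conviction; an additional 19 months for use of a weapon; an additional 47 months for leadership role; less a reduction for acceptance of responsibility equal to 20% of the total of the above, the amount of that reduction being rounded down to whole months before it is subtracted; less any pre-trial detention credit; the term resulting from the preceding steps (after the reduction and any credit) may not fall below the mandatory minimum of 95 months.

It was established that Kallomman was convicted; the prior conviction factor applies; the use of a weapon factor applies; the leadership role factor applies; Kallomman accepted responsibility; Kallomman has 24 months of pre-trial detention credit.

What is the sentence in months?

95 months

Prior conviction enhancement: +7 months
Use of a weapon enhancement: +19 months
Leadership role enhancement: +47 months
Adjusted term: 74 months + 7 months + 19 months + 47 months = 147 months
Acceptance of responsibility reduction: 20% of 147 months = 29 months (rounded down)
After reduction: 147 − 29 = 118 months
Less pre-trial detention credit: 118 months − 24 months = 94 months
Minimum 95 months: 94 months is below the minimum → 95 months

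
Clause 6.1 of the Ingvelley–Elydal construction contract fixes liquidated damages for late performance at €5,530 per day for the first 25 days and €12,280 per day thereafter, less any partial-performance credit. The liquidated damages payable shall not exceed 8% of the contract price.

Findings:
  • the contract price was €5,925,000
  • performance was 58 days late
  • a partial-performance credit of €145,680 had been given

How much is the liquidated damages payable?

€397,810

First 25 days: 25 × €5,530 = €138,250
Remaining days: (58 − 25) × €12,280 = €405,240
Accrued per-day damages: €138,250 + €405,240 = €543,490
Less partial-performance credit: €543,490 − €145,680 = €397,810
Cap: 8% of €5,925,000 = €474,000
Cap at €474,000: €397,810 is within the cap, no reduction.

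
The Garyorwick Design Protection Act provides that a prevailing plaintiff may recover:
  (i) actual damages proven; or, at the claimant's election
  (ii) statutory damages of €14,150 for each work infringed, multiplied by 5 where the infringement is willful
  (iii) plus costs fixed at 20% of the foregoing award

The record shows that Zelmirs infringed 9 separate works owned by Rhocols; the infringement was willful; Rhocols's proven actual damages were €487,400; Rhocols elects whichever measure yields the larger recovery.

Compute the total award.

Award: €764,100

Statutory damages: 9 × €14,150 = €127,350
Multiplied by 5: 5 × €127,350 = €636,750
Greater of actual damages (€487,400) or enhanced statutory damages (€636,750): €636,750
Costs: 20% of €636,750 = €127,350
Award plus costs: €636,750 + €127,350 = €764,100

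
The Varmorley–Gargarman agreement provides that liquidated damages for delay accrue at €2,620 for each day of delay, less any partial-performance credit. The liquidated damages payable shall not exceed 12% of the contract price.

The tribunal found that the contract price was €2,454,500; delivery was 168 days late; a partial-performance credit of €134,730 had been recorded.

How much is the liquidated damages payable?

€294,540

Per-day damages: 168 × €2,620 = €440,160
Less partial-performance credit: €440,160 − €134,730 = €305,430
Cap: 12% of €2,454,500 = €294,540
Cap at €294,540: €305,430 exceeds the cap → €294,540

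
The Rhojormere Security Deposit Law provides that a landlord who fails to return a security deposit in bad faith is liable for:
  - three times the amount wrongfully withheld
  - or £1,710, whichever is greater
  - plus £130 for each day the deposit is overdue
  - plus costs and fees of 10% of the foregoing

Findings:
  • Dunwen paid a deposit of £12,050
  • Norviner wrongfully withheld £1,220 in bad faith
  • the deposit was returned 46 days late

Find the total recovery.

Trebled: 3 × £1,220 = £3,660
Minimum £1,710: £3,660 meets the minimum, no increase.
Late-return penalty: 46 × £130 = £5,980
Damages plus late penalty: £3,660 + £5,980 = £9,640
Costs and fees: 10% of £9,640 = £964
Total recovery: £9,640 + £964 = £10,604

£10,604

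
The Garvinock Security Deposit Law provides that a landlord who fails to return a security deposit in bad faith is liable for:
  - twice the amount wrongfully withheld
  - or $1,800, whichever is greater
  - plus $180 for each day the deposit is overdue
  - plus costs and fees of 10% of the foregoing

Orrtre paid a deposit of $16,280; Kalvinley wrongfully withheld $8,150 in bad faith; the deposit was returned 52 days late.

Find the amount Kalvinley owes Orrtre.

Doubled: 2 × $8,150 = $16,300
Minimum $1,800: $16,300 meets the minimum, no increase.
Late-return penalty: 52 × $180 = $9,360
Damages plus late penalty: $16,300 + $9,360 = $25,660
Costs and fees: 10% of $25,660 = $2,566
Total recovery: $25,660 + $2,566 = $28,226

$28,226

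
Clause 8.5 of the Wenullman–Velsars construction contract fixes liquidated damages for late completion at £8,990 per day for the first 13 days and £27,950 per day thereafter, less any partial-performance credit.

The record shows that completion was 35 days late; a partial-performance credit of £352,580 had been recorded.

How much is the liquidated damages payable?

First 13 days: 13 × £8,990 = £116,870
Remaining days: (35 − 13) × £27,950 = £614,900
Accrued per-day damages: £116,870 + £614,900 = £731,770
Less partial-performance credit: £731,770 − £352,580 = £379,190

£379,190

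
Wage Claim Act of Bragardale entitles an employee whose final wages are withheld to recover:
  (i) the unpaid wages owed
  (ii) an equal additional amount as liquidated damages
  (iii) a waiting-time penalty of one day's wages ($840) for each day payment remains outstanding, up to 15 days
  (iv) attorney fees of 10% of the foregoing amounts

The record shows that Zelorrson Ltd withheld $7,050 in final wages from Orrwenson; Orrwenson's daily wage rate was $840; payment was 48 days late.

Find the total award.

$29,370

Liquidated damages (equal amount): $7,050
Penalty days: min(48, 15) = 15
Waiting-time penalty: 15 × $840 = $12,600
Subtotal: $7,050 + $7,050 + $12,600 = $26,700
Attorney fees: 10% of $26,700 = $2,670
Total award: $26,700 + $2,670 = $29,370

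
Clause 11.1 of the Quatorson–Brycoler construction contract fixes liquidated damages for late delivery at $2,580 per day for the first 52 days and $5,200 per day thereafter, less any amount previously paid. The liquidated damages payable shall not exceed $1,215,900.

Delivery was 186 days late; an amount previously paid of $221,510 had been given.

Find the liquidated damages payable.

First 52 days: 52 × $2,580 = $134,160
Remaining days: (186 − 52) × $5,200 = $696,800
Accrued per-day damages: $134,160 + $696,800 = $830,960
Less amount previously paid: $830,960 − $221,510 = $609,450
Cap at $1,215,900: $609,450 is within the cap, no reduction.

$609,450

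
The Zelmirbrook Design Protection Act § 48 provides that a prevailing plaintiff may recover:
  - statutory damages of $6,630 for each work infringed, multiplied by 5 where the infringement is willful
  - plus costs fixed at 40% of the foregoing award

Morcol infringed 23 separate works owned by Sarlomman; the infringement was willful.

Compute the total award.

$1,067,430

Statutory damages: 23 × $6,630 = $152,490
Multiplied by 5: 5 × $152,490 = $762,450
Costs: 40% of $762,450 = $304,980
Award plus costs: $762,450 + $304,980 = $1,067,430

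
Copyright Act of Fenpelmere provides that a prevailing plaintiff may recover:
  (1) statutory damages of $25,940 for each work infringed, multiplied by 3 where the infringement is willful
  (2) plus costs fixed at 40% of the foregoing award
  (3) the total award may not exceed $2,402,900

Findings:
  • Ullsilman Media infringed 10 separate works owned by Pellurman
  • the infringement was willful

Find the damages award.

Statutory damages: 10 × $25,940 = $259,400
Trebled: 3 × $259,400 = $778,200
Costs: 40% of $778,200 = $311,280
Award plus costs: $778,200 + $311,280 = $1,089,480
Cap at $2,402,900: $1,089,480 is within the cap, no reduction.

$1,089,480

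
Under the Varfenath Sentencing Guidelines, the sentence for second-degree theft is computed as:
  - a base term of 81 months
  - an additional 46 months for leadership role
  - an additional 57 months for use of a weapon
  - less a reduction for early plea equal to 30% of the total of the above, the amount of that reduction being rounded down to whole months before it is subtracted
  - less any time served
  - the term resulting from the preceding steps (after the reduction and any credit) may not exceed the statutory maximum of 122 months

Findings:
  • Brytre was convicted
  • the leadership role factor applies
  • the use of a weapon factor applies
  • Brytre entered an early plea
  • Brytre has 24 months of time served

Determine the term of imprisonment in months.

105 months

Leadership role enhancement: +46 months
Use of a weapon enhancement: +57 months
Adjusted term: 81 months + 46 months + 57 months = 184 months
Early plea reduction: 30% of 184 months = 55 months (rounded down)
After reduction: 184 − 55 = 129 months
Less time served: 129 months − 24 months = 105 months
Cap at 122 months: 105 months is within the cap, no reduction.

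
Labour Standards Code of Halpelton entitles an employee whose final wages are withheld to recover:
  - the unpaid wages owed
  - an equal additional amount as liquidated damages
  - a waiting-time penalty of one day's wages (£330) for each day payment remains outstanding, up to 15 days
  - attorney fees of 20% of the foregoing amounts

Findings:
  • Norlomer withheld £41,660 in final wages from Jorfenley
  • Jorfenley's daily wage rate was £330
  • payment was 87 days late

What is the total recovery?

£105,924

Liquidated damages (equal amount): £41,660
Penalty days: min(87, 15) = 15
Waiting-time penalty: 15 × £330 = £4,950
Subtotal: £41,660 + £41,660 + £4,950 = £88,270
Attorney fees: 20% of £88,270 = £17,654
Total award: £88,270 + £17,654 = £105,924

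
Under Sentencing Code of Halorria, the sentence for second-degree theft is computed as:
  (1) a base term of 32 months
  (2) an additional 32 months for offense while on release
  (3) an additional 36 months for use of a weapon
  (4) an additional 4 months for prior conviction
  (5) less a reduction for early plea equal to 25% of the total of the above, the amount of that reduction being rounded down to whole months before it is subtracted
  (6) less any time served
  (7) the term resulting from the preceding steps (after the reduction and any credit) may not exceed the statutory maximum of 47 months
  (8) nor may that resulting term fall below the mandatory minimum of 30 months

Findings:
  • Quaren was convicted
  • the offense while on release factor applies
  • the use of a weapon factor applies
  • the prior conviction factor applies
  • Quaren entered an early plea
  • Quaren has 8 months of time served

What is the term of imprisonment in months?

Offense while on release enhancement: +32 months
Use of a weapon enhancement: +36 months
Prior conviction enhancement: +4 months
Adjusted term: 32 months + 32 months + 36 months + 4 months = 104 months
Early plea reduction: 25% of 104 months = 26 months (rounded down)
After reduction: 104 − 26 = 78 months
Less time served: 78 months − 8 months = 70 months
Cap at 47 months: 70 months exceeds the cap → 47 months
Minimum 30 months: 47 months meets the minimum, no increase.

47 months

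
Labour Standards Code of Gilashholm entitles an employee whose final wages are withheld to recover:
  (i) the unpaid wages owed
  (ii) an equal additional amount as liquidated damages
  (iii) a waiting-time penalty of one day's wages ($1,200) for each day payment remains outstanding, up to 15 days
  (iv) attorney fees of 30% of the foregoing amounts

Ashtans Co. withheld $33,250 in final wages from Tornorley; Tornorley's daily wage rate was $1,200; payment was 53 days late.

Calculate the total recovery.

$109,850

Liquidated damages (equal amount): $33,250
Penalty days: min(53, 15) = 15
Waiting-time penalty: 15 × $1,200 = $18,000
Subtotal: $33,250 + $33,250 + $18,000 = $84,500
Attorney fees: 30% of $84,500 = $25,350
Total award: $84,500 + $25,350 = $109,850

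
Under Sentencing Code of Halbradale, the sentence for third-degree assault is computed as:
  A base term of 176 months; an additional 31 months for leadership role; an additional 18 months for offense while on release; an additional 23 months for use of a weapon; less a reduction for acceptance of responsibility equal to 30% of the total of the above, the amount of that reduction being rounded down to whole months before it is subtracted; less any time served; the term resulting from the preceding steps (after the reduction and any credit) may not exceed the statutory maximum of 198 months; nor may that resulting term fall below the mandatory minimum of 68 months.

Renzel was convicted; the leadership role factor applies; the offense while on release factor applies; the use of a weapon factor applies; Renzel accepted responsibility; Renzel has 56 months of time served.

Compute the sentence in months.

Leadership role enhancement: +31 months
Offense while on release enhancement: +18 months
Use of a weapon enhancement: +23 months
Adjusted term: 176 months + 31 months + 18 months + 23 months = 248 months
Acceptance of responsibility reduction: 30% of 248 months = 74 months (rounded down)
After reduction: 248 − 74 = 174 months
Less time served: 174 months − 56 months = 118 months
Cap at 198 months: 118 months is within the cap, no reduction.
Minimum 68 months: 118 months meets the minimum, no increase.

118 months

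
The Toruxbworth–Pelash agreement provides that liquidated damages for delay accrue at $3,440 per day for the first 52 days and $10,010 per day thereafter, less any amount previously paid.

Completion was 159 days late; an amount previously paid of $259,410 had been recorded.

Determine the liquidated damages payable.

Liquidated damages: $990,540

First 52 days: 52 × $3,440 = $178,880
Remaining days: (159 − 52) × $10,010 = $1,071,070
Accrued per-day damages: $178,880 + $1,071,070 = $1,249,950
Less amount previously paid: $1,249,950 − $259,410 = $990,540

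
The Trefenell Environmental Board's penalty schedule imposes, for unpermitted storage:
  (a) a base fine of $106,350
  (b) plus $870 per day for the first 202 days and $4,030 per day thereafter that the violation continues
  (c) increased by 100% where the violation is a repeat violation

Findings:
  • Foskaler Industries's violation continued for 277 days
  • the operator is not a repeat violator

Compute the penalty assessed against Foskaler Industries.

First 202 days: 202 × $870 = $175,740
Remaining days: (277 − 202) × $4,030 = $302,250
Per-day component: $175,740 + $302,250 = $477,990
Base plus per-day: $106,350 + $477,990 = $584,340
The operator is not a repeat violator: no 100% increase.

$584,340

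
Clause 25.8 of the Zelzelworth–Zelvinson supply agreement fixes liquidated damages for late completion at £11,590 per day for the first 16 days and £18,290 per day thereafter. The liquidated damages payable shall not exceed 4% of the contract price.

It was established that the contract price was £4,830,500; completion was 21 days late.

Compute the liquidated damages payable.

First 16 days: 16 × £11,590 = £185,440
Remaining days: (21 − 16) × £18,290 = £91,450
Accrued per-day damages: £185,440 + £91,450 = £276,890
Cap: 4% of £4,830,500 = £193,220
Cap at £193,220: £276,890 exceeds the cap → £193,220

£193,220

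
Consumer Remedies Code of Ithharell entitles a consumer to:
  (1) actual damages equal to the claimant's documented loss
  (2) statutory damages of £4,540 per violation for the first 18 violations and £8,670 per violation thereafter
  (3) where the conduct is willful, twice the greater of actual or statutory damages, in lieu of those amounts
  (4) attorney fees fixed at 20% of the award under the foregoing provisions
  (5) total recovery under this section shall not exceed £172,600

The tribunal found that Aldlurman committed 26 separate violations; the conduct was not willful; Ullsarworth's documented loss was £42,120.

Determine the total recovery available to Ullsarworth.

£172,600

First 18 violations: 18 × £4,540 = £81,720
Remaining violations: (26 − 18) × £8,670 = £69,360
Statutory damages: £81,720 + £69,360 = £151,080
Conduct not willful: the in-lieu enhancement does not apply.
Actual plus statutory damages: £42,120 + £151,080 = £193,200
Attorney fees: 20% of £193,200 = £38,640
Total before cap: £193,200 + £38,640 = £231,840
Cap at £172,600: £231,840 exceeds the cap → £172,600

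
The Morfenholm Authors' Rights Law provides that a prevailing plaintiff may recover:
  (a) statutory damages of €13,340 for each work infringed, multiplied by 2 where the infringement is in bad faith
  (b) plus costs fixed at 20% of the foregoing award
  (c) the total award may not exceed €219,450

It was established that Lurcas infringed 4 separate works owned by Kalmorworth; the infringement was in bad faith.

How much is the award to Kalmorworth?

€128,064

Statutory damages: 4 × €13,340 = €53,360
Doubled: 2 × €53,360 = €106,720
Costs: 20% of €106,720 = €21,344
Award plus costs: €106,720 + €21,344 = €128,064
Cap at €219,450: €128,064 is within the cap, no reduction.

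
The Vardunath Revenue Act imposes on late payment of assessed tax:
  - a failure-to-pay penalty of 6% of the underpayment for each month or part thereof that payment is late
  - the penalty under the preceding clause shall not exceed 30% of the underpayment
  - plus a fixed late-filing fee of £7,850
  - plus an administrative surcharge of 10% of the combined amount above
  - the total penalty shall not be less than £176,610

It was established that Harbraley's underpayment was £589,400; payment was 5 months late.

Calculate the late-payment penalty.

£203,137

Accrued rate: 6% × 5 = 30%, capped at 30% → 30%
Failure-to-pay penalty: 30% of £589,400 = £176,820
Penalty before surcharge: £176,820 + £7,850 = £184,670
Administrative surcharge: 10% of £184,670 = £18,467
Total penalty: £184,670 + £18,467 = £203,137
Minimum £176,610: £203,137 meets the minimum, no increase.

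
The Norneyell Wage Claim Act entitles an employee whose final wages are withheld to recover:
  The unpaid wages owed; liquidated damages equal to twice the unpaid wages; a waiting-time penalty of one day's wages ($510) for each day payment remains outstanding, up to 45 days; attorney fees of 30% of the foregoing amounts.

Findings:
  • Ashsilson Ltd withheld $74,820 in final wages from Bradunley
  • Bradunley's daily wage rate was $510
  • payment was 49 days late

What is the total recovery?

$321,633

Doubled: 2 × $74,820 = $149,640
Penalty days: min(49, 45) = 45
Waiting-time penalty: 45 × $510 = $22,950
Subtotal: $74,820 + $149,640 + $22,950 = $247,410
Attorney fees: 30% of $247,410 = $74,223
Total award: $247,410 + $74,223 = $321,633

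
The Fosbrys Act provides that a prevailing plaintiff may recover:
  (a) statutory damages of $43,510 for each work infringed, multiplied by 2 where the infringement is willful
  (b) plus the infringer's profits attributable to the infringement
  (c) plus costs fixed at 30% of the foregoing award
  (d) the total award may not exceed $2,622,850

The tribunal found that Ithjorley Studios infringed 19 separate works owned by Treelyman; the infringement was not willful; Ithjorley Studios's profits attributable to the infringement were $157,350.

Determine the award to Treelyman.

$1,279,252

Statutory damages: 19 × $43,510 = $826,690
Infringement not willful: no ×2 enhancement.
Combined award: $826,690 + $157,350 = $984,040
Costs: 30% of $984,040 = $295,212
Award plus costs: $984,040 + $295,212 = $1,279,252
Cap at $2,622,850: $1,279,252 is within the cap, no reduction.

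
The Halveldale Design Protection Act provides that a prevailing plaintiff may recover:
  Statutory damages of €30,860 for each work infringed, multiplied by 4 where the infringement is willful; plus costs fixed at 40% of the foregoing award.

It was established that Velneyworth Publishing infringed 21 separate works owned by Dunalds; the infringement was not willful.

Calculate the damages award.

Statutory damages: 21 × €30,860 = €648,060
Infringement not willful: no ×4 enhancement.
Costs: 40% of €648,060 = €259,224
Award plus costs: €648,060 + €259,224 = €907,284

€907,284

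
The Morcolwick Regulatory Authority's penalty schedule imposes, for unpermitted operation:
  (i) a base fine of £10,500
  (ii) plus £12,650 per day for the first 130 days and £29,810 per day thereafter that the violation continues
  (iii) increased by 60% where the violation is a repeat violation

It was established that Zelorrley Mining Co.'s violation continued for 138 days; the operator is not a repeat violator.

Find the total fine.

Civil penalty: £1,893,480

First 130 days: 130 × £12,650 = £1,644,500
Remaining days: (138 − 130) × £29,810 = £238,480
Per-day component: £1,644,500 + £238,480 = £1,882,980
Base plus per-day: £10,500 + £1,882,980 = £1,893,480
The operator is not a repeat violator: no 60% increase.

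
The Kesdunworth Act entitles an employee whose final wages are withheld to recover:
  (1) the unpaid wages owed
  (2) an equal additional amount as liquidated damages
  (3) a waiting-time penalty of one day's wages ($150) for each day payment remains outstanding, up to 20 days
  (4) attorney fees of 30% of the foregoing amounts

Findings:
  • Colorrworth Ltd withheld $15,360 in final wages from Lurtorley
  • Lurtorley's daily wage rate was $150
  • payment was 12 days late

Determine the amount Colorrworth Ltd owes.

Liquidated damages (equal amount): $15,360
Penalty days: min(12, 20) = 12
Waiting-time penalty: 12 × $150 = $1,800
Subtotal: $15,360 + $15,360 + $1,800 = $32,520
Attorney fees: 30% of $32,520 = $9,756
Total award: $32,520 + $9,756 = $42,276

Total award: $42,276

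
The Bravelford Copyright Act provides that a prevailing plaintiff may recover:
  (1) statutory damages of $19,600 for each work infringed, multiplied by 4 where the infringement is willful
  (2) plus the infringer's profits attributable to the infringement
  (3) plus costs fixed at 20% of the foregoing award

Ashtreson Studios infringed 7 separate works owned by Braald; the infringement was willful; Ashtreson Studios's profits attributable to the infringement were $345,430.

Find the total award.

$1,073,076

Statutory damages: 7 × $19,600 = $137,200
Multiplied by 4: 4 × $137,200 = $548,800
Combined award: $548,800 + $345,430 = $894,230
Costs: 20% of $894,230 = $178,846
Award plus costs: $894,230 + $178,846 = $1,073,076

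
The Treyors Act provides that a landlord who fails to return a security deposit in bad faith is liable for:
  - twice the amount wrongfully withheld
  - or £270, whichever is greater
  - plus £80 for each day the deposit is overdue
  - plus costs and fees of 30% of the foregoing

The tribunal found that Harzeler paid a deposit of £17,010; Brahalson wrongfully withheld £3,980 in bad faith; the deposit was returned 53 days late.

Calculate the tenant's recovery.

Doubled: 2 × £3,980 = £7,960
Minimum £270: £7,960 meets the minimum, no increase.
Late-return penalty: 53 × £80 = £4,240
Damages plus late penalty: £7,960 + £4,240 = £12,200
Costs and fees: 30% of £12,200 = £3,660
Total recovery: £12,200 + £3,660 = £15,860

£15,860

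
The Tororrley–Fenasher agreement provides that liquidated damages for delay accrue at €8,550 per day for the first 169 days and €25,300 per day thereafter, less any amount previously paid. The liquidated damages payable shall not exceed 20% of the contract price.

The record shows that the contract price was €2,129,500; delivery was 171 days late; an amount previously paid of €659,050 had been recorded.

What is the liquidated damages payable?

First 169 days: 169 × €8,550 = €1,444,950
Remaining days: (171 − 169) × €25,300 = €50,600
Accrued per-day damages: €1,444,950 + €50,600 = €1,495,550
Less amount previously paid: €1,495,550 − €659,050 = €836,500
Cap: 20% of €2,129,500 = €425,900
Cap at €425,900: €836,500 exceeds the cap → €425,900

€425,900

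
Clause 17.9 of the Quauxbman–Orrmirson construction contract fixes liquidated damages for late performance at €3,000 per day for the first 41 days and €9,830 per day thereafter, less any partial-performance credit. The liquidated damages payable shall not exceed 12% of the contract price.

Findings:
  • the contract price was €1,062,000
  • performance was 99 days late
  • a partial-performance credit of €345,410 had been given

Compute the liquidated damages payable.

First 41 days: 41 × €3,000 = €123,000
Remaining days: (99 − 41) × €9,830 = €570,140
Accrued per-day damages: €123,000 + €570,140 = €693,140
Less partial-performance credit: €693,140 − €345,410 = €347,730
Cap: 12% of €1,062,000 = €127,440
Cap at €127,440: €347,730 exceeds the cap → €127,440

€127,440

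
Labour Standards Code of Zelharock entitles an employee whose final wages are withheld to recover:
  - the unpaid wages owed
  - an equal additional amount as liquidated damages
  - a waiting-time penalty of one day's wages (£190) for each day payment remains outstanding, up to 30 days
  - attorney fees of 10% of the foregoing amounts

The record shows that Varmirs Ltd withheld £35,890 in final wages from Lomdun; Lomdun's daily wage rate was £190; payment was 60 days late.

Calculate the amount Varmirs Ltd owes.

Total award: £85,228

Liquidated damages (equal amount): £35,890
Penalty days: min(60, 30) = 30
Waiting-time penalty: 30 × £190 = £5,700
Subtotal: £35,890 + £35,890 + £5,700 = £77,480
Attorney fees: 10% of £77,480 = £7,748
Total award: £77,480 + £7,748 = £85,228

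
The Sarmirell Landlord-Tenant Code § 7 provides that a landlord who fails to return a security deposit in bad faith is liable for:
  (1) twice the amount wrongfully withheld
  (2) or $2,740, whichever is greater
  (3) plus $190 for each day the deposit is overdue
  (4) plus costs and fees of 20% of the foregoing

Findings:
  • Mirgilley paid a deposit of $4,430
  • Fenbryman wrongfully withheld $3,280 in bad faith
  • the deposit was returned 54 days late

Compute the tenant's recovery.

$20,184

Doubled: 2 × $3,280 = $6,560
Minimum $2,740: $6,560 meets the minimum, no increase.
Late-return penalty: 54 × $190 = $10,260
Damages plus late penalty: $6,560 + $10,260 = $16,820
Costs and fees: 20% of $16,820 = $3,364
Total recovery: $16,820 + $3,364 = $20,184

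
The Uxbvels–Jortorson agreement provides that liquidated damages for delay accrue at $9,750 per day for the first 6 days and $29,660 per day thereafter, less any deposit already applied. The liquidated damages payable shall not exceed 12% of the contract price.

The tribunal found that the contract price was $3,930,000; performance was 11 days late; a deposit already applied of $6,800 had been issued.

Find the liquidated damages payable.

First 6 days: 6 × $9,750 = $58,500
Remaining days: (11 − 6) × $29,660 = $148,300
Accrued per-day damages: $58,500 + $148,300 = $206,800
Less deposit already applied: $206,800 − $6,800 = $200,000
Cap: 12% of $3,930,000 = $471,600
Cap at $471,600: $200,000 is within the cap, no reduction.

Liquidated damages: $200,000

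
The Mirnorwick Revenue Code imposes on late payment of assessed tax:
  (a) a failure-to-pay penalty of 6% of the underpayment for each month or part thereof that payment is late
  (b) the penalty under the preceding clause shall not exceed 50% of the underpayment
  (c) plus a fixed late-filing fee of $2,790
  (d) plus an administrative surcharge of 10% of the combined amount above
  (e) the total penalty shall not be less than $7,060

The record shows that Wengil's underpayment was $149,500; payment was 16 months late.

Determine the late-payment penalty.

$85,294

Accrued rate: 6% × 16 = 96%, capped at 50% → 50%
Failure-to-pay penalty: 50% of $149,500 = $74,750
Penalty before surcharge: $74,750 + $2,790 = $77,540
Administrative surcharge: 10% of $77,540 = $7,754
Total penalty: $77,540 + $7,754 = $85,294
Minimum $7,060: $85,294 meets the minimum, no increase.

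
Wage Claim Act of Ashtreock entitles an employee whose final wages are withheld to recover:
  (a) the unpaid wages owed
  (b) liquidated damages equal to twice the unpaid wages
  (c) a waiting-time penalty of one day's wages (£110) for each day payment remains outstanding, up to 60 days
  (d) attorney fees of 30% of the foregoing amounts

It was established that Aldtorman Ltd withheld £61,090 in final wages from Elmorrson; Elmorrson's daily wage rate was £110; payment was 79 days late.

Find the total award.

Total award: £246,831

Doubled: 2 × £61,090 = £122,180
Penalty days: min(79, 60) = 60
Waiting-time penalty: 60 × £110 = £6,600
Subtotal: £61,090 + £122,180 + £6,600 = £189,870
Attorney fees: 30% of £189,870 = £56,961
Total award: £189,870 + £56,961 = £246,831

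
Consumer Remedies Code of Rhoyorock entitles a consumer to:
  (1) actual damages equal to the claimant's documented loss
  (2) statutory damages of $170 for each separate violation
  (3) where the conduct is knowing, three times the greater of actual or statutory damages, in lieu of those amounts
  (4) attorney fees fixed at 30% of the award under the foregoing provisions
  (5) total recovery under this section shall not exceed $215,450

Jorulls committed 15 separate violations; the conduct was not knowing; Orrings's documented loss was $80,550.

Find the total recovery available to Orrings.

$108,030

Statutory damages: 15 × $170 = $2,550
Conduct not knowing: the in-lieu enhancement does not apply.
Actual plus statutory damages: $80,550 + $2,550 = $83,100
Attorney fees: 30% of $83,100 = $24,930
Total before cap: $83,100 + $24,930 = $108,030
Cap at $215,450: $108,030 is within the cap, no reduction.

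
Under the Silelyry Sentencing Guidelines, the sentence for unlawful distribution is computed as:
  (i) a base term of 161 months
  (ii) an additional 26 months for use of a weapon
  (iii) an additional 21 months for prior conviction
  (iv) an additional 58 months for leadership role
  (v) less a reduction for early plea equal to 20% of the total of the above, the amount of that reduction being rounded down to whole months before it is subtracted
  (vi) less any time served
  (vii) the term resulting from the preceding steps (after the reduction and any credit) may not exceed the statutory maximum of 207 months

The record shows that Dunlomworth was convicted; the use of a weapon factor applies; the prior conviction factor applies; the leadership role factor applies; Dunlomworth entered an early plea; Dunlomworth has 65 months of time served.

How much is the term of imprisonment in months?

Use of a weapon enhancement: +26 months
Prior conviction enhancement: +21 months
Leadership role enhancement: +58 months
Adjusted term: 161 months + 26 months + 21 months + 58 months = 266 months
Early plea reduction: 20% of 266 months = 53 months (rounded down)
After reduction: 266 − 53 = 213 months
Less time served: 213 months − 65 months = 148 months
Cap at 207 months: 148 months is within the cap, no reduction.

Sentence: 148 months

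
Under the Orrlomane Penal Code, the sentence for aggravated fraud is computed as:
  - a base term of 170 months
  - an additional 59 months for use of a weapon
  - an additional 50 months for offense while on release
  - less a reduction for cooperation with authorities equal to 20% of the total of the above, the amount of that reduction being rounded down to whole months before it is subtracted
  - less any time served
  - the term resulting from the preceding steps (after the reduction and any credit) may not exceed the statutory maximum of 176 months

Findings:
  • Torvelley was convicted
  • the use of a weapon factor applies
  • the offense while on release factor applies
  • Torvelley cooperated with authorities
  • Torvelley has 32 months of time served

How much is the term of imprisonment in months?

176 months

Use of a weapon enhancement: +59 months
Offense while on release enhancement: +50 months
Adjusted term: 170 months + 59 months + 50 months = 279 months
Cooperation with authorities reduction: 20% of 279 months = 55 months (rounded down)
After reduction: 279 − 55 = 224 months
Less time served: 224 months − 32 months = 192 months
Cap at 176 months: 192 months exceeds the cap → 176 months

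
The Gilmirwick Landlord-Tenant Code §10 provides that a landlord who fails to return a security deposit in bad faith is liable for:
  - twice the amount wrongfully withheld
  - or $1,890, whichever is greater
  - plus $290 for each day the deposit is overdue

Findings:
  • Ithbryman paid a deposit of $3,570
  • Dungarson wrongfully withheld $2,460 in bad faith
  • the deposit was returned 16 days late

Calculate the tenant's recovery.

$9,560

Doubled: 2 × $2,460 = $4,920
Minimum $1,890: $4,920 meets the minimum, no increase.
Late-return penalty: 16 × $290 = $4,640
Damages plus late penalty: $4,920 + $4,640 = $9,560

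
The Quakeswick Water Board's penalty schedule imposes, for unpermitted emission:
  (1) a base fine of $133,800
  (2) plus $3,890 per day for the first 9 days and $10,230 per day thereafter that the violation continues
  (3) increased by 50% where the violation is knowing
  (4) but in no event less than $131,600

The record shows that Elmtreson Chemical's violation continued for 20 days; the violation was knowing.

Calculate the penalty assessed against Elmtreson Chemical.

$422,010

First 9 days: 9 × $3,890 = $35,010
Remaining days: (20 − 9) × $10,230 = $112,530
Per-day component: $35,010 + $112,530 = $147,540
Base plus per-day: $133,800 + $147,540 = $281,340
Enhancement: 50% of $281,340 = $140,670
Enhanced fine: $281,340 + $140,670 = $422,010
Minimum $131,600: $422,010 meets the minimum, no increase.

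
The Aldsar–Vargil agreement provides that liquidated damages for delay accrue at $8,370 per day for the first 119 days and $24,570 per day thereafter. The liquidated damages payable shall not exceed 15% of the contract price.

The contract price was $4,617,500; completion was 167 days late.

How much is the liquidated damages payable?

First 119 days: 119 × $8,370 = $996,030
Remaining days: (167 − 119) × $24,570 = $1,179,360
Accrued per-day damages: $996,030 + $1,179,360 = $2,175,390
Cap: 15% of $4,617,500 = $692,625
Cap at $692,625: $2,175,390 exceeds the cap → $692,625

$692,625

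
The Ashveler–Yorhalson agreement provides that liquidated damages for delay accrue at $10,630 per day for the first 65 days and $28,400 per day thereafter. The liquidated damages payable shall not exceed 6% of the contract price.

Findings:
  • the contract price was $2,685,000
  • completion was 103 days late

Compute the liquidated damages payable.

$161,100

First 65 days: 65 × $10,630 = $690,950
Remaining days: (103 − 65) × $28,400 = $1,079,200
Accrued per-day damages: $690,950 + $1,079,200 = $1,770,150
Cap: 6% of $2,685,000 = $161,100
Cap at $161,100: $1,770,150 exceeds the cap → $161,100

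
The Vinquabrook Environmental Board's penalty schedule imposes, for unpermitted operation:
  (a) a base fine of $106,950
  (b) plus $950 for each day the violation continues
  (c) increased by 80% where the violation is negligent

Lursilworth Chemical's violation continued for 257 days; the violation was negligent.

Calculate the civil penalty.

Per-day component: 257 × $950 = $244,150
Base plus per-day: $106,950 + $244,150 = $351,100
Enhancement: 80% of $351,100 = $280,880
Enhanced fine: $351,100 + $280,880 = $631,980

$631,980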